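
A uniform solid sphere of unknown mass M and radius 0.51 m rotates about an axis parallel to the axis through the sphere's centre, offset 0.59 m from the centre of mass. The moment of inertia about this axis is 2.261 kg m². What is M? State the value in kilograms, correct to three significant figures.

5.00

I = I_cm + Md² = (2/5)MR² + Md² = M·[0.4·(0.51)² + (0.59)²] = M·0.45214.
So M = 2.261 / 0.45214 = 5.0007 kg.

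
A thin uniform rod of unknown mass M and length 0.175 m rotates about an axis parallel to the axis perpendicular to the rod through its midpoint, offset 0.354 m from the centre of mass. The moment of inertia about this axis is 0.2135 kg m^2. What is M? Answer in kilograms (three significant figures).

1.67

I = I_cm + Md² = (1/12)ML² + Md² = M·[0.0833333·(0.175)² + (0.354)²] = M·0.12787.
So M = 0.2135 / 0.12787 = 1.6697 kg.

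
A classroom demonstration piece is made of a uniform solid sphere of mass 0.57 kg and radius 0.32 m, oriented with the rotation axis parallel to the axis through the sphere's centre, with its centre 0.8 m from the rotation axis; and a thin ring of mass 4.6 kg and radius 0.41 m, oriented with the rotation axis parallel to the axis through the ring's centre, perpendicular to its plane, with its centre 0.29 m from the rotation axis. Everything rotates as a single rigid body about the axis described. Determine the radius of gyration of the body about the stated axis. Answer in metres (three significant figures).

Solid sphere: I_cm = (2/5)MR² = (2/5)(0.57)(0.32)² = 0.023347 kg m²; centre at d = 0.8 m, so I = I_cm + Md² gives I = 0.023347 + (0.57)(0.8)² = 0.38815 kg m².
Thin ring: I_cm = MR² = (4.6)(0.41)² = 0.77326 kg m²; centre at d = 0.29 m, so I = I_cm + Md² gives I = 0.77326 + (4.6)(0.29)² = 1.1601 kg m².
Total I = 1.5483 kg m²; total mass M = 5.17 kg.
k = √(I/M) = √(1.5483/5.17) = 0.54724 m.

0.547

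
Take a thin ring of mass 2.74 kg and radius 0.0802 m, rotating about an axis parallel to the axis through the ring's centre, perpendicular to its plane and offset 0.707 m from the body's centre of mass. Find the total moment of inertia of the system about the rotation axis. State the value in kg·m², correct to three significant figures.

1.39

I_cm = MR² = (2.74)(0.0802)² = 0.017624 kg·m²; centre at d = 0.707 m, so I = I_cm + Md² gives I = 0.017624 + (2.74)(0.707)² = 1.3872 kg·m².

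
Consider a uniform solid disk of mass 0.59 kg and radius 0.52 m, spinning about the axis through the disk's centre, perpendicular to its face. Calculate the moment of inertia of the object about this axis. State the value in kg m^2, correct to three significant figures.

I_cm = (1/2)MR² = (1/2)(0.59)(0.52)² = 0.079768 kg m^2; axis through the centre, so I = 0.079768 kg m^2.

0.0798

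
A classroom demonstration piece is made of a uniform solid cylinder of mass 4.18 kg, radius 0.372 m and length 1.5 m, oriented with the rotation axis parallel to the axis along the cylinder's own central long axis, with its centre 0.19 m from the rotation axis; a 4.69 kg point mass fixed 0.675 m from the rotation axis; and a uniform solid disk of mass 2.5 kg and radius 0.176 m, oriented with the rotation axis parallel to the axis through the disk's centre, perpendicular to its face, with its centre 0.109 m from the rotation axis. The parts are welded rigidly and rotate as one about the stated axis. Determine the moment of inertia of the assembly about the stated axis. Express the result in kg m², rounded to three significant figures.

2.65

Solid cylinder: I_cm = (1/2)MR² = (1/2)(4.18)(0.372)² = 0.28922 kg m²; centre at d = 0.19 m, so I = I_cm + Md² gives I = 0.28922 + (4.18)(0.19)² = 0.44012 kg m².
Point mass: I_cm = 0; centre at d = 0.675 m, so I = I_cm + Md² gives I = 0 + (4.69)(0.675)² = 2.1369 kg m².
Solid disk: I_cm = (1/2)MR² = (1/2)(2.5)(0.176)² = 0.03872 kg m²; centre at d = 0.109 m, so I = I_cm + Md² gives I = 0.03872 + (2.5)(0.109)² = 0.068422 kg m².
Total I = 0.44012 + 2.1369 + 0.068422 = 2.6454 kg m².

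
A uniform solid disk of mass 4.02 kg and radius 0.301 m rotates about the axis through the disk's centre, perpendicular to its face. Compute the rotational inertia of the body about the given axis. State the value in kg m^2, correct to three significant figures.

0.182

I_cm = (1/2)MR² = (1/2)(4.02)(0.301)² = 0.18211 kg m^2; axis through the centre, so I = 0.18211 kg m^2.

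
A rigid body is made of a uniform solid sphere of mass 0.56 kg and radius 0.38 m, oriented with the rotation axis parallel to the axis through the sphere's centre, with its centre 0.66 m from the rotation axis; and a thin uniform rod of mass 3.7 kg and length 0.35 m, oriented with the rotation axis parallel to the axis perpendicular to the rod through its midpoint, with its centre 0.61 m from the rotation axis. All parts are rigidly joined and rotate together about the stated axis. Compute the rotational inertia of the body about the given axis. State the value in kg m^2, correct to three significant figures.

Solid sphere: I_cm = (2/5)MR² = (2/5)(0.56)(0.38)² = 0.032346 kg m^2; centre at d = 0.66 m, so the parallel axis theorem gives I = 0.032346 + (0.56)(0.66)² = 0.27628 kg m^2.
Thin rod: I_cm = (1/12)ML² = (1/12)(3.7)(0.35)² = 0.037771 kg m^2; centre at d = 0.61 m, so the parallel axis theorem gives I = 0.037771 + (3.7)(0.61)² = 1.4145 kg m^2.
Total I = 0.27628 + 1.4145 = 1.6908 kg m^2.

1.69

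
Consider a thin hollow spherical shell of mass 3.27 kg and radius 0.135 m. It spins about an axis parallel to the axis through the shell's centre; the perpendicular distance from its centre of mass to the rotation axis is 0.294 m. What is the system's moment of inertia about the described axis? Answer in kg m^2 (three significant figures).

I_cm = (2/3)MR² = (2/3)(3.27)(0.135)² = 0.03973 kg m^2; centre at d = 0.294 m, so the parallel axis theorem gives I = 0.03973 + (3.27)(0.294)² = 0.32238 kg m^2.

0.322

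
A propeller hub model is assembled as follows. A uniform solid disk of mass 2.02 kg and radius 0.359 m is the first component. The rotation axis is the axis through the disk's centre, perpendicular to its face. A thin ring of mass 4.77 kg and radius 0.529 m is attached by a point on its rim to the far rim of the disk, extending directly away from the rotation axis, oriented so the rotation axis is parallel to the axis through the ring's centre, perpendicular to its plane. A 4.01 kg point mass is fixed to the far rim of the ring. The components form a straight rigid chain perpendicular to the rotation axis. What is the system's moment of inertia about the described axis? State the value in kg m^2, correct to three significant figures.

13.3

Solid disk: I_cm = (1/2)MR² = (1/2)(2.02)(0.359)² = 0.13017 kg m^2; axis through the centre, so I = 0.13017 kg m^2.
Thin ring: I_cm = MR² = (4.77)(0.529)² = 1.3348 kg m^2; centre at d = 0.359 + 0.529 = 0.888 m, so I = I_cm + Md² gives I = 1.3348 + (4.77)(0.888)² = 5.0962 kg m^2.
Point mass: I_cm = 0; centre at d = 0.359 + 0.529 + 0.529 = 1.417 m, so I = I_cm + Md² gives I = 0 + (4.01)(1.417)² = 8.0516 kg m^2.
Total I = 0.13017 + 5.0962 + 8.0516 = 13.278 kg m^2.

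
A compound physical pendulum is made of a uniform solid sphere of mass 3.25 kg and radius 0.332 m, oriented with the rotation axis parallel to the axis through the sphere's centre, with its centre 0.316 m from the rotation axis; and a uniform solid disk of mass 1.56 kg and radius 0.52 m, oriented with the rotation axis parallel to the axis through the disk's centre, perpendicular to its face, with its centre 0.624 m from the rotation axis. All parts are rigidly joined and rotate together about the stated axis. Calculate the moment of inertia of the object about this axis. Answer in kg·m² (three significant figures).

1.29

Solid sphere: I_cm = (2/5)MR² = (2/5)(3.25)(0.332)² = 0.14329 kg·m²; centre at d = 0.316 m, so I = I_cm + Md² gives I = 0.14329 + (3.25)(0.316)² = 0.46782 kg·m².
Solid disk: I_cm = (1/2)MR² = (1/2)(1.56)(0.52)² = 0.21091 kg·m²; centre at d = 0.624 m, so I = I_cm + Md² gives I = 0.21091 + (1.56)(0.624)² = 0.81834 kg·m².
Total I = 0.46782 + 0.81834 = 1.2862 kg·m².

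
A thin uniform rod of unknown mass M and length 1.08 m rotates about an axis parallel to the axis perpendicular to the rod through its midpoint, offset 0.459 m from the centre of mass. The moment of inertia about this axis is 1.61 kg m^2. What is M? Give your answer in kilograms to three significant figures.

I = I_cm + Md² = (1/12)ML² + Md² = M·[0.0833333·(1.08)² + (0.459)²] = M·0.30788.
So M = 1.61 / 0.30788 = 5.2293 kg.

5.23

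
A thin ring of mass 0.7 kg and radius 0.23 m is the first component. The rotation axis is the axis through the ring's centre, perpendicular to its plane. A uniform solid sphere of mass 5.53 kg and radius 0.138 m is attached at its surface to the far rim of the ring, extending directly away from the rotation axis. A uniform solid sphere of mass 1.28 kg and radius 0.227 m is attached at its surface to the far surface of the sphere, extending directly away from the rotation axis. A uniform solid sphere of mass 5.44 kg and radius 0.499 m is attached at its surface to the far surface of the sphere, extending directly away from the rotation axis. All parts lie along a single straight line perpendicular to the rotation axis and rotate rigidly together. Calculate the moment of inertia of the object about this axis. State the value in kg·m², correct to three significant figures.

13.7

Thin ring: I_cm = MR² = (0.7)(0.23)² = 0.03703 kg·m²; axis through the centre, so I = 0.03703 kg·m².
Solid sphere: I_cm = (2/5)MR² = (2/5)(5.53)(0.138)² = 0.042125 kg·m²; centre at d = 0.23 + 0.138 = 0.368 m, so the parallel axis theorem gives I = 0.042125 + (5.53)(0.368)² = 0.79102 kg·m².
Solid sphere: I_cm = (2/5)MR² = (2/5)(1.28)(0.227)² = 0.026383 kg·m²; centre at d = 0.23 + 0.138 + 0.138 + 0.227 = 0.733 m, so the parallel axis theorem gives I = 0.026383 + (1.28)(0.733)² = 0.71411 kg·m².
Solid sphere: I_cm = (2/5)MR² = (2/5)(5.44)(0.499)² = 0.54183 kg·m²; centre at d = 0.23 + 0.138 + 0.138 + 0.227 + 0.227 + 0.499 = 1.459 m, so the parallel axis theorem gives I = 0.54183 + (5.44)(1.459)² = 12.122 kg·m².
Total I = 0.03703 + 0.79102 + 0.71411 + 12.122 = 13.664 kg·m².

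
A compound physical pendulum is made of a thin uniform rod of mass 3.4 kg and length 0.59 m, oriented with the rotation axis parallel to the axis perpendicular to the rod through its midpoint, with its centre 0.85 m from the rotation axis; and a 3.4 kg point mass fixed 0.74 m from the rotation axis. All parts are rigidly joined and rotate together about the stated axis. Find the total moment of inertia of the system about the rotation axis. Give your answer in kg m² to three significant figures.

4.42

Thin rod: I_cm = (1/12)ML² = (1/12)(3.4)(0.59)² = 0.098628 kg m²; centre at d = 0.85 m, so the parallel axis theorem gives I = 0.098628 + (3.4)(0.85)² = 2.5551 kg m².
Point mass: I_cm = 0; centre at d = 0.74 m, so the parallel axis theorem gives I = 0 + (3.4)(0.74)² = 1.8618 kg m².
Total I = 2.5551 + 1.8618 = 4.417 kg m².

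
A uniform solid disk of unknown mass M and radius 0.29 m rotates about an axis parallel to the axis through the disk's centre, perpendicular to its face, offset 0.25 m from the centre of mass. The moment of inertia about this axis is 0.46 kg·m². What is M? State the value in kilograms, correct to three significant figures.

I = I_cm + Md² = (1/2)MR² + Md² = M·[0.5·(0.29)² + (0.25)²] = M·0.10455.
So M = 0.46 / 0.10455 = 4.3998 kg.

4.40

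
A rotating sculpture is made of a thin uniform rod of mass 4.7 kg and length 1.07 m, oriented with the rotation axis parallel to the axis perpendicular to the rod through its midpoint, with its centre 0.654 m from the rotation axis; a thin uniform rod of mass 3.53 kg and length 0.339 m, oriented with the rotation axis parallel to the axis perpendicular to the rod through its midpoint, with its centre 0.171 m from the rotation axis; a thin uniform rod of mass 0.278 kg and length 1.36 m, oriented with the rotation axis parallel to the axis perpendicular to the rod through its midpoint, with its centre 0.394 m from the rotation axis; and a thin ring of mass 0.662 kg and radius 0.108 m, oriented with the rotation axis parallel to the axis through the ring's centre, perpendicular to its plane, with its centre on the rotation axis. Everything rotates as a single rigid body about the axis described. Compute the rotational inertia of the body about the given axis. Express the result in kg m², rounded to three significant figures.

Thin rod: I_cm = (1/12)ML² = (1/12)(4.7)(1.07)² = 0.44842 kg m²; centre at d = 0.654 m, so I = I_cm + Md² gives I = 0.44842 + (4.7)(0.654)² = 2.4587 kg m².
Thin rod: I_cm = (1/12)ML² = (1/12)(3.53)(0.339)² = 0.033806 kg m²; centre at d = 0.171 m, so I = I_cm + Md² gives I = 0.033806 + (3.53)(0.171)² = 0.13703 kg m².
Thin rod: I_cm = (1/12)ML² = (1/12)(0.278)(1.36)² = 0.042849 kg m²; centre at d = 0.394 m, so I = I_cm + Md² gives I = 0.042849 + (0.278)(0.394)² = 0.086005 kg m².
Thin ring: I_cm = MR² = (0.662)(0.108)² = 0.0077216 kg m²; axis through the centre, so I = 0.0077216 kg m².
Total I = 2.4587 + 0.13703 + 0.086005 + 0.0077216 = 2.6894 kg m².

2.69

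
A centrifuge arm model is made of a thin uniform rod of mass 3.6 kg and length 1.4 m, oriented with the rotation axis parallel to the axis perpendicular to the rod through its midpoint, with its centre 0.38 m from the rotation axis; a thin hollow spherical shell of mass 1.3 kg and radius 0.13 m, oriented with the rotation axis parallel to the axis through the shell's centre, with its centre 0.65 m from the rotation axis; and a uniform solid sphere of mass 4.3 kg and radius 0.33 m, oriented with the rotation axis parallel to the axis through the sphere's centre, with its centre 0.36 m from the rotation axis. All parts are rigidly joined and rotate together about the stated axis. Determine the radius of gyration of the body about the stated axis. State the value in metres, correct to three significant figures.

0.512

Thin rod: I_cm = (1/12)ML² = (1/12)(3.6)(1.4)² = 0.588 kg m²; centre at d = 0.38 m, so the parallel axis theorem gives I = 0.588 + (3.6)(0.38)² = 1.1078 kg m².
Spherical shell: I_cm = (2/3)MR² = (2/3)(1.3)(0.13)² = 0.014647 kg m²; centre at d = 0.65 m, so the parallel axis theorem gives I = 0.014647 + (1.3)(0.65)² = 0.5639 kg m².
Solid sphere: I_cm = (2/5)MR² = (2/5)(4.3)(0.33)² = 0.18731 kg m²; centre at d = 0.36 m, so the parallel axis theorem gives I = 0.18731 + (4.3)(0.36)² = 0.74459 kg m².
Total I = 2.4163 kg m²; total mass M = 9.2 kg.
k = √(I/M) = √(2.4163/9.2) = 0.51249 m.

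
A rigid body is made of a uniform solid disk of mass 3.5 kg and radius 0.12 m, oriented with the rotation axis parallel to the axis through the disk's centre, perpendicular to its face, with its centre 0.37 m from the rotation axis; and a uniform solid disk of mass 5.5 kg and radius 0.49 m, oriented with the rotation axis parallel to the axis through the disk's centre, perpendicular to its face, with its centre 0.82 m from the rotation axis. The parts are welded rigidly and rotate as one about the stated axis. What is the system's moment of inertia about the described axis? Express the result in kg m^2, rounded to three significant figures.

4.86

Solid disk: I_cm = (1/2)MR² = (1/2)(3.5)(0.12)² = 0.0252 kg m^2; centre at d = 0.37 m, so the parallel axis theorem gives I = 0.0252 + (3.5)(0.37)² = 0.50435 kg m^2.
Solid disk: I_cm = (1/2)MR² = (1/2)(5.5)(0.49)² = 0.66027 kg m^2; centre at d = 0.82 m, so the parallel axis theorem gives I = 0.66027 + (5.5)(0.82)² = 4.3585 kg m^2.
Total I = 0.50435 + 4.3585 = 4.8628 kg m^2.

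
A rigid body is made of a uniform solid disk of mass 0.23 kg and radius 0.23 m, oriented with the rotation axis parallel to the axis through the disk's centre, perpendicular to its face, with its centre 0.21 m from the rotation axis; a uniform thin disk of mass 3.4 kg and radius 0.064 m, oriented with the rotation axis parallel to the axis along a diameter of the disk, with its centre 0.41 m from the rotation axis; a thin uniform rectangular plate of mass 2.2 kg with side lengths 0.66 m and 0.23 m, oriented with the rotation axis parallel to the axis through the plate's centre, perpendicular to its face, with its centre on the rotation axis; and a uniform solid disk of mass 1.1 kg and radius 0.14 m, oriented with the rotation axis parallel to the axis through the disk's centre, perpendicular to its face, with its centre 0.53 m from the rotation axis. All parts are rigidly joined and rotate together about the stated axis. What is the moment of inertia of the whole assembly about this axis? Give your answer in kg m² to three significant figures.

Solid disk: I_cm = (1/2)MR² = (1/2)(0.23)(0.23)² = 0.0060835 kg m²; centre at d = 0.21 m, so the parallel axis theorem gives I = 0.0060835 + (0.23)(0.21)² = 0.016226 kg m².
Thin disk: I_cm = (1/4)MR² = (1/4)(3.4)(0.064)² = 0.0034816 kg m²; centre at d = 0.41 m, so the parallel axis theorem gives I = 0.0034816 + (3.4)(0.41)² = 0.57502 kg m².
Rectangular plate: I_cm = (1/12)M(a²+b²) = (1/12)(2.2)[(0.66)² + (0.23)²] = 0.089558 kg m²; axis through the centre, so I = 0.089558 kg m².
Solid disk: I_cm = (1/2)MR² = (1/2)(1.1)(0.14)² = 0.01078 kg m²; centre at d = 0.53 m, so the parallel axis theorem gives I = 0.01078 + (1.1)(0.53)² = 0.31977 kg m².
Total I = 0.016226 + 0.57502 + 0.089558 + 0.31977 = 1.0006 kg m².

1.00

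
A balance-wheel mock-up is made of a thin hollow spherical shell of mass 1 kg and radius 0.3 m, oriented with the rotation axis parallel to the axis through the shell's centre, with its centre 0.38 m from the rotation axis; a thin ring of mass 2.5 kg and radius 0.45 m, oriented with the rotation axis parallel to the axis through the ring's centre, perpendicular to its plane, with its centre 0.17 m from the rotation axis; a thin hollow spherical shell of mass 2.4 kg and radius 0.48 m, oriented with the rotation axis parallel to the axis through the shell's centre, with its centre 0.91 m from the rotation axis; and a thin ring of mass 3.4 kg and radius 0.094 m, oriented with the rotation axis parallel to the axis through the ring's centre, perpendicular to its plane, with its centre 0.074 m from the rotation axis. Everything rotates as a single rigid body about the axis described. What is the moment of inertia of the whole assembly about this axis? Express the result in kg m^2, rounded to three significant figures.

Spherical shell: I_cm = (2/3)MR² = (2/3)(1)(0.3)² = 0.06 kg m^2; centre at d = 0.38 m, so the parallel axis theorem gives I = 0.06 + (1)(0.38)² = 0.2044 kg m^2.
Thin ring: I_cm = MR² = (2.5)(0.45)² = 0.50625 kg m^2; centre at d = 0.17 m, so the parallel axis theorem gives I = 0.50625 + (2.5)(0.17)² = 0.5785 kg m^2.
Spherical shell: I_cm = (2/3)MR² = (2/3)(2.4)(0.48)² = 0.36864 kg m^2; centre at d = 0.91 m, so the parallel axis theorem gives I = 0.36864 + (2.4)(0.91)² = 2.3561 kg m^2.
Thin ring: I_cm = MR² = (3.4)(0.094)² = 0.030042 kg m^2; centre at d = 0.074 m, so the parallel axis theorem gives I = 0.030042 + (3.4)(0.074)² = 0.048661 kg m^2.
Total I = 0.2044 + 0.5785 + 2.3561 + 0.048661 = 3.1876 kg m^2.

3.19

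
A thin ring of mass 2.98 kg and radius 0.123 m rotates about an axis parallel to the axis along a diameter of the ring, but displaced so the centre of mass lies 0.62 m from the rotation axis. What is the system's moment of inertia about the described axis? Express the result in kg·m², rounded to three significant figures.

I_cm = (1/2)MR² = (1/2)(2.98)(0.123)² = 0.022542 kg·m²; centre at d = 0.62 m, so the parallel axis theorem gives I = 0.022542 + (2.98)(0.62)² = 1.1681 kg·m².

1.17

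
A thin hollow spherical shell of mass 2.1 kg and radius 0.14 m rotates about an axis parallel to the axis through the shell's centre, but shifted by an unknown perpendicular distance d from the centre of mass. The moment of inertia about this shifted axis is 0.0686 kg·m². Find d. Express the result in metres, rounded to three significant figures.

About the centre-of-mass axis, I_cm = (2/3)MR² = (2/3)(2.1)(0.14)² = 0.02744 kg·m².
Parallel axis theorem: I = I_cm + Md², so Md² = 0.0686 − 0.02744 = 0.04116 kg·m².
d = √(0.04116 / 2.1) = 0.14 m.

0.140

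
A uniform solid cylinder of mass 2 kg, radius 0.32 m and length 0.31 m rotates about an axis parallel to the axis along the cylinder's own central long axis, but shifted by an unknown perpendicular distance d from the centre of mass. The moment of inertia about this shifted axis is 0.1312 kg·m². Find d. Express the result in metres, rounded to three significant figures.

About the centre-of-mass axis, I_cm = (1/2)MR² = (1/2)(2)(0.32)² = 0.1024 kg·m².
Parallel axis theorem: I = I_cm + Md², so Md² = 0.1312 − 0.1024 = 0.0288 kg·m².
d = √(0.0288 / 2) = 0.12 m.

0.120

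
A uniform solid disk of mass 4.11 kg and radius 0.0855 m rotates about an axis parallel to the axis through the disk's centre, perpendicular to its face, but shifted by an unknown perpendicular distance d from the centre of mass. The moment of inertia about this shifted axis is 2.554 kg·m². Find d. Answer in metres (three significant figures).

0.786

About the centre-of-mass axis, I_cm = (1/2)MR² = (1/2)(4.11)(0.0855)² = 0.015023 kg·m².
Parallel axis theorem: I = I_cm + Md², so Md² = 2.554 − 0.015023 = 2.539 kg·m².
d = √(2.539 / 4.11) = 0.78597 m.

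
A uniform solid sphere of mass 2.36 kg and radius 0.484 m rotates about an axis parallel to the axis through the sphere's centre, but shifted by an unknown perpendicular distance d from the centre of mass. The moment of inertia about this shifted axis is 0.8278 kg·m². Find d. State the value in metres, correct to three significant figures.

0.507

About the centre-of-mass axis, I_cm = (2/5)MR² = (2/5)(2.36)(0.484)² = 0.22114 kg·m².
Parallel axis theorem: I = I_cm + Md², so Md² = 0.8278 − 0.22114 = 0.60666 kg·m².
d = √(0.60666 / 2.36) = 0.50701 m.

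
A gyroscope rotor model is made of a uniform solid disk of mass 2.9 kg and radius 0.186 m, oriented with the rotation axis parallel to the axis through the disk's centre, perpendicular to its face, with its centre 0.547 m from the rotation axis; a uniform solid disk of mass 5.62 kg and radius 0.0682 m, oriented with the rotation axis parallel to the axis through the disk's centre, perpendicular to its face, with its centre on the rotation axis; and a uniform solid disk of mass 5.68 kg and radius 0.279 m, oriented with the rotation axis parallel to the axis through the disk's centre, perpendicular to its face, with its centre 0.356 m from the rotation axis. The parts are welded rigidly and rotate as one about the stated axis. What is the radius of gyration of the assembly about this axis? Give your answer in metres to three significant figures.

Solid disk: I_cm = (1/2)MR² = (1/2)(2.9)(0.186)² = 0.050164 kg m^2; centre at d = 0.547 m, so the parallel axis theorem gives I = 0.050164 + (2.9)(0.547)² = 0.91787 kg m^2.
Solid disk: I_cm = (1/2)MR² = (1/2)(5.62)(0.0682)² = 0.01307 kg m^2; axis through the centre, so I = 0.01307 kg m^2.
Solid disk: I_cm = (1/2)MR² = (1/2)(5.68)(0.279)² = 0.22107 kg m^2; centre at d = 0.356 m, so the parallel axis theorem gives I = 0.22107 + (5.68)(0.356)² = 0.94093 kg m^2.
Total I = 1.8719 kg m^2; total mass M = 14.2 kg.
k = √(I/M) = √(1.8719/14.2) = 0.36307 m.

0.363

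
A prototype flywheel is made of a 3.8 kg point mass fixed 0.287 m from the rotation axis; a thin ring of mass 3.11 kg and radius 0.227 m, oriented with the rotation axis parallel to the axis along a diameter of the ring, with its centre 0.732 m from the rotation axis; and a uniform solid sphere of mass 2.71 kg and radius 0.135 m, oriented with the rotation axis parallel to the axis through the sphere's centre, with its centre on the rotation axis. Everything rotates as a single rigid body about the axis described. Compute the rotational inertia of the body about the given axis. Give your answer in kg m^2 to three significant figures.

2.08

Point mass: I_cm = 0; centre at d = 0.287 m, so I = I_cm + Md² gives I = 0 + (3.8)(0.287)² = 0.313 kg m^2.
Thin ring: I_cm = (1/2)MR² = (1/2)(3.11)(0.227)² = 0.080128 kg m^2; centre at d = 0.732 m, so I = I_cm + Md² gives I = 0.080128 + (3.11)(0.732)² = 1.7465 kg m^2.
Solid sphere: I_cm = (2/5)MR² = (2/5)(2.71)(0.135)² = 0.019756 kg m^2; axis through the centre, so I = 0.019756 kg m^2.
Total I = 0.313 + 1.7465 + 0.019756 = 2.0793 kg m^2.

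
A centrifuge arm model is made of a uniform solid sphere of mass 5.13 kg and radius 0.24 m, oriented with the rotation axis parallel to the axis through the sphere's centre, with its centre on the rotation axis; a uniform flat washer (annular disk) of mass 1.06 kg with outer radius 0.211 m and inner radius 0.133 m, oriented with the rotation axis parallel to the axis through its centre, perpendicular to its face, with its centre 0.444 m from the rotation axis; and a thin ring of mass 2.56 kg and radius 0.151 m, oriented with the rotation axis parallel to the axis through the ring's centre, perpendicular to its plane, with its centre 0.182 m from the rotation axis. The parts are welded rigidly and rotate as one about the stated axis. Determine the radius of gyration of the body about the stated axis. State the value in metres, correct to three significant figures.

0.240

Solid sphere: I_cm = (2/5)MR² = (2/5)(5.13)(0.24)² = 0.1182 kg·m²; axis through the centre, so I = 0.1182 kg·m².
Annular disk: I_cm = (1/2)M(R²+r²) = (1/2)(1.06)[(0.211)² + (0.133)²] = 0.032971 kg·m²; centre at d = 0.444 m, so the parallel axis theorem gives I = 0.032971 + (1.06)(0.444)² = 0.24194 kg·m².
Thin ring: I_cm = MR² = (2.56)(0.151)² = 0.058371 kg·m²; centre at d = 0.182 m, so the parallel axis theorem gives I = 0.058371 + (2.56)(0.182)² = 0.14317 kg·m².
Total I = 0.5033 kg·m²; total mass M = 8.75 kg.
k = √(I/M) = √(0.5033/8.75) = 0.23983 m.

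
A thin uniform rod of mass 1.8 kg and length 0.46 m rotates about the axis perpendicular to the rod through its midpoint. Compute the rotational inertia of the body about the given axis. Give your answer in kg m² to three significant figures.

I_cm = (1/12)ML² = (1/12)(1.8)(0.46)² = 0.03174 kg m²; axis through the centre, so I = 0.03174 kg m².

0.0317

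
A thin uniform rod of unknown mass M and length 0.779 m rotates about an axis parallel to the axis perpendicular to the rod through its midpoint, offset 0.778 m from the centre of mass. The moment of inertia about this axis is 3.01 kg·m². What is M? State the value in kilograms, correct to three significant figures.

I = I_cm + Md² = (1/12)ML² + Md² = M·[0.0833333·(0.779)² + (0.778)²] = M·0.65585.
So M = 3.01 / 0.65585 = 4.5894 kg.

4.59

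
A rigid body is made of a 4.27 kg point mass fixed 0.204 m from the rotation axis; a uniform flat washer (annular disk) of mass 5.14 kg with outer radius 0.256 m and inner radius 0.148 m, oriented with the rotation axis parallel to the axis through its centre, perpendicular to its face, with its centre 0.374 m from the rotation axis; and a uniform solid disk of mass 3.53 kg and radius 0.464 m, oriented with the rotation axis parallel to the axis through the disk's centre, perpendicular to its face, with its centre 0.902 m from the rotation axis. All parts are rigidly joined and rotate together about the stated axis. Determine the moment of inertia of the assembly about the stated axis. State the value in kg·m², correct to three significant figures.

4.37

Point mass: I_cm = 0; centre at d = 0.204 m, so the parallel axis theorem gives I = 0 + (4.27)(0.204)² = 0.1777 kg·m².
Annular disk: I_cm = (1/2)M(R²+r²) = (1/2)(5.14)[(0.256)² + (0.148)²] = 0.22472 kg·m²; centre at d = 0.374 m, so the parallel axis theorem gives I = 0.22472 + (5.14)(0.374)² = 0.94368 kg·m².
Solid disk: I_cm = (1/2)MR² = (1/2)(3.53)(0.464)² = 0.38 kg·m²; centre at d = 0.902 m, so the parallel axis theorem gives I = 0.38 + (3.53)(0.902)² = 3.252 kg·m².
Total I = 0.1777 + 0.94368 + 3.252 = 4.3734 kg·m².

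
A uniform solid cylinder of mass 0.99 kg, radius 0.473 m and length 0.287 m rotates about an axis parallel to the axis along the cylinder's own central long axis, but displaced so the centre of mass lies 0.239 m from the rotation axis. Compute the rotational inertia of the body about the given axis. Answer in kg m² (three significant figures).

I_cm = (1/2)MR² = (1/2)(0.99)(0.473)² = 0.11075 kg m²; centre at d = 0.239 m, so I = I_cm + Md² gives I = 0.11075 + (0.99)(0.239)² = 0.1673 kg m².

0.167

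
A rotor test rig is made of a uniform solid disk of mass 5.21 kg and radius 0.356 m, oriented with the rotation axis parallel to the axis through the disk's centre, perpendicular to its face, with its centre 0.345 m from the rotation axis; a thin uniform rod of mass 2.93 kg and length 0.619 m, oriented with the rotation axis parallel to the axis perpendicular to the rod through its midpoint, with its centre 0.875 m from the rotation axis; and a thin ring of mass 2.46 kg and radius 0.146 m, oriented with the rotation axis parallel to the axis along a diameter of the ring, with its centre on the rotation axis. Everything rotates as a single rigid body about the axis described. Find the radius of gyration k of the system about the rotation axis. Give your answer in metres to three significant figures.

Solid disk: I_cm = (1/2)MR² = (1/2)(5.21)(0.356)² = 0.33015 kg·m²; centre at d = 0.345 m, so the parallel axis theorem gives I = 0.33015 + (5.21)(0.345)² = 0.95027 kg·m².
Thin rod: I_cm = (1/12)ML² = (1/12)(2.93)(0.619)² = 0.093555 kg·m²; centre at d = 0.875 m, so the parallel axis theorem gives I = 0.093555 + (2.93)(0.875)² = 2.3368 kg·m².
Thin ring: I_cm = (1/2)MR² = (1/2)(2.46)(0.146)² = 0.026219 kg·m²; axis through the centre, so I = 0.026219 kg·m².
Total I = 3.3133 kg·m²; total mass M = 10.6 kg.
k = √(I/M) = √(3.3133/10.6) = 0.55909 m.

0.559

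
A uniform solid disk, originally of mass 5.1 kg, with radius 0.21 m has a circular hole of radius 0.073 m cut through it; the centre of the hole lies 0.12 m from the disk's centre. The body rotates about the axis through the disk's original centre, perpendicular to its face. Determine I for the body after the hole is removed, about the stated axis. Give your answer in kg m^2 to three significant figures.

Unpierced body about its centre: I₀ = (1/2)MR² = (1/2)(5.1)(0.21)² = 0.11245 kg m^2.
The removed disk has mass m = M·(r/R)² = (5.1)(0.073/0.21)² = 0.61628 kg (same uniform areal density).
Its moment of inertia about the rotation axis (parallel-axis theorem): I_hole = (1/2)mr² + md² = (1/2)(0.61628)(0.073)² + (0.61628)(0.12)² = 0.010516 kg m^2.
Treating the hole as negative mass, I = I₀ − I_hole = 0.11245 − 0.010516 = 0.10194 kg m^2.

0.102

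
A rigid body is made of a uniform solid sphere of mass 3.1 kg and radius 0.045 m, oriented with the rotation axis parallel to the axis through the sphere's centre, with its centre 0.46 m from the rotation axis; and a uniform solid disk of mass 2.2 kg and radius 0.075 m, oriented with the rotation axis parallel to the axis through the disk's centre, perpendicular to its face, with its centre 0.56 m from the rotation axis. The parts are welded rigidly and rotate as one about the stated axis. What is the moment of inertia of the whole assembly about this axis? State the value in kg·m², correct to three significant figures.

Solid sphere: I_cm = (2/5)MR² = (2/5)(3.1)(0.045)² = 0.002511 kg·m²; centre at d = 0.46 m, so I = I_cm + Md² gives I = 0.002511 + (3.1)(0.46)² = 0.65847 kg·m².
Solid disk: I_cm = (1/2)MR² = (1/2)(2.2)(0.075)² = 0.0061875 kg·m²; centre at d = 0.56 m, so I = I_cm + Md² gives I = 0.0061875 + (2.2)(0.56)² = 0.69611 kg·m².
Total I = 0.65847 + 0.69611 = 1.3546 kg·m².

1.35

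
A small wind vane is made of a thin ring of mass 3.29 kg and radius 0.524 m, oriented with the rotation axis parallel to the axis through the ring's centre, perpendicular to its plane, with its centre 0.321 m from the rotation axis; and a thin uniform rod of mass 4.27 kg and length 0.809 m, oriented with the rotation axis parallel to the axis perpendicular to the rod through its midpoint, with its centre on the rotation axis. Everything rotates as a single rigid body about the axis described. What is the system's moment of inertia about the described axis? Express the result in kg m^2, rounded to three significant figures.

Thin ring: I_cm = MR² = (3.29)(0.524)² = 0.90336 kg m^2; centre at d = 0.321 m, so I = I_cm + Md² gives I = 0.90336 + (3.29)(0.321)² = 1.2424 kg m^2.
Thin rod: I_cm = (1/12)ML² = (1/12)(4.27)(0.809)² = 0.23289 kg m^2; axis through the centre, so I = 0.23289 kg m^2.
Total I = 1.2424 + 0.23289 = 1.4752 kg m^2.

1.48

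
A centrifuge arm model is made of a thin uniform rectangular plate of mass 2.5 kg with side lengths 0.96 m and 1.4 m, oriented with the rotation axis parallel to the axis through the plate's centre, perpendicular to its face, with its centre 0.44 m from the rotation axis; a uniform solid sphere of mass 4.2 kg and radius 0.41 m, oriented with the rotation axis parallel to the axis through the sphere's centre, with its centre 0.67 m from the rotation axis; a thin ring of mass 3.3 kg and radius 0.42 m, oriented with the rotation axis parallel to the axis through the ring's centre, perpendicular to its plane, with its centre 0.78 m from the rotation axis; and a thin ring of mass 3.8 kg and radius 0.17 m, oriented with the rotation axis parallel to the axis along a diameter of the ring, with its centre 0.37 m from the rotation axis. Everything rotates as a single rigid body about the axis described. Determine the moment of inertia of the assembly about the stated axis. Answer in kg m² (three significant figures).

Rectangular plate: I_cm = (1/12)M(a²+b²) = (1/12)(2.5)[(0.96)² + (1.4)²] = 0.60033 kg m²; centre at d = 0.44 m, so I = I_cm + Md² gives I = 0.60033 + (2.5)(0.44)² = 1.0843 kg m².
Solid sphere: I_cm = (2/5)MR² = (2/5)(4.2)(0.41)² = 0.28241 kg m²; centre at d = 0.67 m, so I = I_cm + Md² gives I = 0.28241 + (4.2)(0.67)² = 2.1678 kg m².
Thin ring: I_cm = MR² = (3.3)(0.42)² = 0.58212 kg m²; centre at d = 0.78 m, so I = I_cm + Md² gives I = 0.58212 + (3.3)(0.78)² = 2.5898 kg m².
Thin ring: I_cm = (1/2)MR² = (1/2)(3.8)(0.17)² = 0.05491 kg m²; centre at d = 0.37 m, so I = I_cm + Md² gives I = 0.05491 + (3.8)(0.37)² = 0.57513 kg m².
Total I = 1.0843 + 2.1678 + 2.5898 + 0.57513 = 6.4171 kg m².

6.42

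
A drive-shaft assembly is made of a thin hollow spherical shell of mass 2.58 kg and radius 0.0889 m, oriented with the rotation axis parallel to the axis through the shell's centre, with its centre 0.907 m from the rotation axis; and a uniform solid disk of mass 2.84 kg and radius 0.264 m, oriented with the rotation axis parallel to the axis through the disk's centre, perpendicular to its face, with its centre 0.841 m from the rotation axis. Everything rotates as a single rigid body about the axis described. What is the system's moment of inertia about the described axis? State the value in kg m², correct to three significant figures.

4.24

Spherical shell: I_cm = (2/3)MR² = (2/3)(2.58)(0.0889)² = 0.013594 kg m²; centre at d = 0.907 m, so the parallel axis theorem gives I = 0.013594 + (2.58)(0.907)² = 2.136 kg m².
Solid disk: I_cm = (1/2)MR² = (1/2)(2.84)(0.264)² = 0.098968 kg m²; centre at d = 0.841 m, so the parallel axis theorem gives I = 0.098968 + (2.84)(0.841)² = 2.1076 kg m².
Total I = 2.136 + 2.1076 = 4.2437 kg m².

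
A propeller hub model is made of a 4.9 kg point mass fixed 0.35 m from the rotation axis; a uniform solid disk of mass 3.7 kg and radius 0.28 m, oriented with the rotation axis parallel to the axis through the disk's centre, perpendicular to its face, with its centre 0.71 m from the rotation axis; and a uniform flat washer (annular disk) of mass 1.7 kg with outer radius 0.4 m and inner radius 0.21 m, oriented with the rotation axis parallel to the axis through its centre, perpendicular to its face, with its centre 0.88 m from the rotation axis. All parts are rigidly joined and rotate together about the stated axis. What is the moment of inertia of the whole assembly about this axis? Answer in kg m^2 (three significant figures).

4.10

Point mass: I_cm = 0; centre at d = 0.35 m, so I = I_cm + Md² gives I = 0 + (4.9)(0.35)² = 0.60025 kg m^2.
Solid disk: I_cm = (1/2)MR² = (1/2)(3.7)(0.28)² = 0.14504 kg m^2; centre at d = 0.71 m, so I = I_cm + Md² gives I = 0.14504 + (3.7)(0.71)² = 2.0102 kg m^2.
Annular disk: I_cm = (1/2)M(R²+r²) = (1/2)(1.7)[(0.4)² + (0.21)²] = 0.17349 kg m^2; centre at d = 0.88 m, so I = I_cm + Md² gives I = 0.17349 + (1.7)(0.88)² = 1.49 kg m^2.
Total I = 0.60025 + 2.0102 + 1.49 = 4.1004 kg m^2.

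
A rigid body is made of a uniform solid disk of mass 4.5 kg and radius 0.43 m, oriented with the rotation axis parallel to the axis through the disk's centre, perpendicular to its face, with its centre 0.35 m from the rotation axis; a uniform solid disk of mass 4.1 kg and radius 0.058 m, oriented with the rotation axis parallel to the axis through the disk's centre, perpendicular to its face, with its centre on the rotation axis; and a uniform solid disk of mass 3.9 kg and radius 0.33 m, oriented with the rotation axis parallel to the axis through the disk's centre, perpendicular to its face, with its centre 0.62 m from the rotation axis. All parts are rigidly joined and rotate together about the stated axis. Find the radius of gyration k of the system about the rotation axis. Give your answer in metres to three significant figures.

0.464

Solid disk: I_cm = (1/2)MR² = (1/2)(4.5)(0.43)² = 0.41602 kg·m²; centre at d = 0.35 m, so I = I_cm + Md² gives I = 0.41602 + (4.5)(0.35)² = 0.96727 kg·m².
Solid disk: I_cm = (1/2)MR² = (1/2)(4.1)(0.058)² = 0.0068962 kg·m²; axis through the centre, so I = 0.0068962 kg·m².
Solid disk: I_cm = (1/2)MR² = (1/2)(3.9)(0.33)² = 0.21236 kg·m²; centre at d = 0.62 m, so I = I_cm + Md² gives I = 0.21236 + (3.9)(0.62)² = 1.7115 kg·m².
Total I = 2.6857 kg·m²; total mass M = 12.5 kg.
k = √(I/M) = √(2.6857/12.5) = 0.46352 m.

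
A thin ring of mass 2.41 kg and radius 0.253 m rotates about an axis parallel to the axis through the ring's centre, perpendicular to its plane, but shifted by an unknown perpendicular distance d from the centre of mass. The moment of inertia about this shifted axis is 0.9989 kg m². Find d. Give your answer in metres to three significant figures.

0.592

About the centre-of-mass axis, I_cm = MR² = (2.41)(0.253)² = 0.15426 kg m².
Parallel axis theorem: I = I_cm + Md², so Md² = 0.9989 − 0.15426 = 0.84464 kg m².
d = √(0.84464 / 2.41) = 0.59201 m.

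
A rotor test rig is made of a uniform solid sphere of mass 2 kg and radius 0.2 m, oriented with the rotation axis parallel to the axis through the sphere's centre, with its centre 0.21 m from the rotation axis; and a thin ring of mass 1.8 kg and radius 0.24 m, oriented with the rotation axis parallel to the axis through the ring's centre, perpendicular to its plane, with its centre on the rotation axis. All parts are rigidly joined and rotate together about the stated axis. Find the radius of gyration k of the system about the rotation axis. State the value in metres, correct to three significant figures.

0.243

Solid sphere: I_cm = (2/5)MR² = (2/5)(2)(0.2)² = 0.032 kg m^2; centre at d = 0.21 m, so the parallel axis theorem gives I = 0.032 + (2)(0.21)² = 0.1202 kg m^2.
Thin ring: I_cm = MR² = (1.8)(0.24)² = 0.10368 kg m^2; axis through the centre, so I = 0.10368 kg m^2.
Total I = 0.22388 kg m^2; total mass M = 3.8 kg.
k = √(I/M) = √(0.22388/3.8) = 0.24273 m.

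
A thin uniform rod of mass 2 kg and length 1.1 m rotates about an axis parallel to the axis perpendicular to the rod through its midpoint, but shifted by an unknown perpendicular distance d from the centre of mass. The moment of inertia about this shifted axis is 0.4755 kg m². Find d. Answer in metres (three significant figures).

0.370

About the centre-of-mass axis, I_cm = (1/12)ML² = (1/12)(2)(1.1)² = 0.20167 kg m².
Parallel axis theorem: I = I_cm + Md², so Md² = 0.4755 − 0.20167 = 0.27383 kg m².
d = √(0.27383 / 2) = 0.37002 m.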